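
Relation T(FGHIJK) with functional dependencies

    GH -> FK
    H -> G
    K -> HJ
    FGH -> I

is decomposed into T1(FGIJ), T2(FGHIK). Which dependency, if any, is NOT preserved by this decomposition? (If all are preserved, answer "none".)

K -> HJ

Check K → HJ: no single fragment contains all of {HJK}, and the restricted closure of {K} across the fragments never reaches {HJ}.
GH → FK is preserved.
H → G is preserved.
FGH → I is preserved.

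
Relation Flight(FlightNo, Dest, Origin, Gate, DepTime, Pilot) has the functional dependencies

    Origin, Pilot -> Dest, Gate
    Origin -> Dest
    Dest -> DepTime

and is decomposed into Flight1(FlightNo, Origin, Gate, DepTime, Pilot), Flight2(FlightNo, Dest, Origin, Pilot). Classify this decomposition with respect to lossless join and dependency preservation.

lossless but not dependency-preserving

Lossless test: (FlightNo, Origin, Pilot)⁺ = {FlightNo, Dest, Origin, Gate, DepTime, Pilot}, which contains all of one fragment — lossless.
Dependency preservation: the restricted closure of {Dest} across the fragments never reaches {DepTime}, so Dest → DepTime cannot be enforced without a join — not preserved.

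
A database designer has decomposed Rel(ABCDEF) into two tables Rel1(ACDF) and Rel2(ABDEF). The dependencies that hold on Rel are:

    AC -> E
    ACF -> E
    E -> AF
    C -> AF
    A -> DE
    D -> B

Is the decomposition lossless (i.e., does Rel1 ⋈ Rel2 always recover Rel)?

Common attributes: Rel1 ∩ Rel2 = {ADF}.
Closure of {ADF}: A → DE applies, adding E; D → B applies, adding B. So (ADF)⁺ = {ABDEF}.
This closure contains every attribute of Rel2, so Rel1 ∩ Rel2 → Rel2. The join is lossless.

Yes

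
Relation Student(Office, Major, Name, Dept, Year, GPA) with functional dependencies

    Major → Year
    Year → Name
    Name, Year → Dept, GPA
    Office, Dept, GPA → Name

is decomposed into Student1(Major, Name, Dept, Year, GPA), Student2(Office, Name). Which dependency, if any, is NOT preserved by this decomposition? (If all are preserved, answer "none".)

Office, Dept, GPA → Name

Check Office, Dept, GPA → Name: no single fragment contains all of {Office, Name, Dept, GPA}, and the restricted closure of {Office, Dept, GPA} across the fragments never reaches {Name}.
Major → Year is preserved.
Year → Name is preserved.
Name, Year → Dept, GPA is preserved.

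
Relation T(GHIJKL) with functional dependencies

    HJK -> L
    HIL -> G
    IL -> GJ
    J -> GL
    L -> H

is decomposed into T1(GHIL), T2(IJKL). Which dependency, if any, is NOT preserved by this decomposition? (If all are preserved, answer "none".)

Check J → GL: no single fragment contains all of {GJL}, and the restricted closure of {J} across the fragments never reaches {GL}.
HJK → L is preserved.
HIL → G is preserved.
IL → GJ is preserved.
L → H is preserved.

J -> GL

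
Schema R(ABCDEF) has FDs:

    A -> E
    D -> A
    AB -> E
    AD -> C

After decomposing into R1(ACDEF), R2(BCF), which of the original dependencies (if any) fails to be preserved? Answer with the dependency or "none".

A → E lies within R1.
D → A lies within R1.
AB → E: restricted closure across fragments reaches E.
AD → C lies within R1.
Every dependency is enforceable on the fragments, so the decomposition is dependency-preserving.

none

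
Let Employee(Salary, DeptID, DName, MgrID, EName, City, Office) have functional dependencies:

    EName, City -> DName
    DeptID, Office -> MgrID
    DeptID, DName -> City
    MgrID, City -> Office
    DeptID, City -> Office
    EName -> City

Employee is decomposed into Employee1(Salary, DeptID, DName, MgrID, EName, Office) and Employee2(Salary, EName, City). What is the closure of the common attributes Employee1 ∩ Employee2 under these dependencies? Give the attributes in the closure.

Salary, DName, EName, City

Employee1 ∩ Employee2 = {Salary, EName}.
EName → City applies, adding City
EName, City → DName applies, adding DName
Closure: {Salary, DName, EName, City}.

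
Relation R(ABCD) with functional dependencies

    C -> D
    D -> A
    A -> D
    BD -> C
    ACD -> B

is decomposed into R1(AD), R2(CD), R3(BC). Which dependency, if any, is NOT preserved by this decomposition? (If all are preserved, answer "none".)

Check BD → C: no single fragment contains all of {BCD}, and the restricted closure of {BD} across the fragments never reaches {C}.
C → D is preserved.
D → A is preserved.
A → D is preserved.
ACD → B is preserved.

BD -> C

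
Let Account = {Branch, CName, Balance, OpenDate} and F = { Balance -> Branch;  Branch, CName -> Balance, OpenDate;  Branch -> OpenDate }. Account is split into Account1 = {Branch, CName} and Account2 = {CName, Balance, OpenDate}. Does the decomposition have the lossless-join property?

No

Common attributes: Account1 ∩ Account2 = {CName}.
No dependency enlarges {CName}, so (CName)⁺ = {CName}.
The closure contains neither all of Account1 = {Branch, CName} nor all of Account2 = {CName, Balance, OpenDate}, so the common attributes are not a superkey of either fragment. The join is lossy.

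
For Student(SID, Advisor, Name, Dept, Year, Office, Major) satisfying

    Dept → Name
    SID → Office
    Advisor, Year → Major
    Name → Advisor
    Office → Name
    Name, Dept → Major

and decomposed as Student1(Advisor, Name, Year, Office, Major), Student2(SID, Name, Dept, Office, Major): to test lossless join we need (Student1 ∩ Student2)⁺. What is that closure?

Student1 ∩ Student2 = {Name, Office, Major}.
Name → Advisor applies, adding Advisor
Closure: {Advisor, Name, Office, Major}.

Advisor, Name, Office, Major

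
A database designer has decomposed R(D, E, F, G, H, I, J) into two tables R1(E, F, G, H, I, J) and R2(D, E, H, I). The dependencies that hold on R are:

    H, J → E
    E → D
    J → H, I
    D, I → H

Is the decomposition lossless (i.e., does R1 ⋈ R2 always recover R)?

Yes

Common attributes: R1 ∩ R2 = {E, H, I}.
Closure of {E, H, I}: E → D applies, adding D. So (E, H, I)⁺ = {D, E, H, I}.
This closure contains every attribute of R2, so R1 ∩ R2 → R2. The join is lossless.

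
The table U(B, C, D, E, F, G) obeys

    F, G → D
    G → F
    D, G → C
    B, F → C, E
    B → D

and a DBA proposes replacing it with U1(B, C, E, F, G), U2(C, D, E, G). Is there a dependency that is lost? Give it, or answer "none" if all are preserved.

Check B → D: no single fragment contains all of {B, D}, and the restricted closure of {B} across the fragments never reaches {D}.
F, G → D is preserved.
G → F is preserved.
D, G → C is preserved.
B, F → C, E is preserved.

B → D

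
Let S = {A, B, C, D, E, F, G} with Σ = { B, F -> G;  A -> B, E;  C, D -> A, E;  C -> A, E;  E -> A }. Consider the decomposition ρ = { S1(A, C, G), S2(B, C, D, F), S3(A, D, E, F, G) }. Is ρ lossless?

Chase test. Columns are A, B, C, D, E, F, G; row i has aⱼ where attribute j ∈ Si, else bᵢⱼ.
Initial tableau (one row per fragment):
  row 1: a1 b12 a3 b14 b15 b16 a7
  row 2: b21 a2 a3 a4 b25 a6 b27
  row 3: a1 b32 b33 a4 a5 a6 a7
Rows 1 and 3 agree on A; apply A→B, E and equate their B, E entries.
Rows 1 and 2 agree on C; apply C→A, E and equate their A, E entries.
Rows 1 and 2 agree on A; apply A→B, E and equate their B, E entries.
Rows 2 and 3 agree on B, F; apply B, F→G and equate their G entries.
Row 2 is now all distinguished symbols — the join is lossless.

Yes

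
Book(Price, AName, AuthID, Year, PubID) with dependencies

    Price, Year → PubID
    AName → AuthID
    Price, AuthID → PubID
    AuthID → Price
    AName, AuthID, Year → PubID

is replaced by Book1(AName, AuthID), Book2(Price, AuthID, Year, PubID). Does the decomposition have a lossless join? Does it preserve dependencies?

Lossless test: (AuthID)⁺ = {Price, AuthID, PubID}, which is a superkey of neither fragment — lossy.
Dependency preservation: AName, AuthID, Year → PubID is not contained in any single fragment, but the restricted closure of its left-hand side across the fragments still reaches the right-hand side; the remaining FDs each lie inside some fragment. All dependencies are preserved.

lossy but dependency-preserving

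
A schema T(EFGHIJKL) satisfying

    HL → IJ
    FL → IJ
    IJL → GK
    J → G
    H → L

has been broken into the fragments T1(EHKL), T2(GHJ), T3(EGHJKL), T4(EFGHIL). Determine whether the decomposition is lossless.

Chase test. Columns are EFGHIJKL; row i has aⱼ where attribute j ∈ Ti, else bᵢⱼ.
Initial tableau (one row per fragment):
  row 1: a1 b12 b13 a4 b15 b16 a7 a8
  row 2: b21 b22 a3 a4 b25 a6 b27 b28
  row 3: a1 b32 a3 a4 b35 a6 a7 a8
  row 4: a1 a2 a3 a4 a5 b46 b47 a8
Rows 1 and 3 agree on HL; apply HL→IJ and equate their IJ entries.
Rows 1 and 4 agree on HL; apply HL→IJ and equate their IJ entries.
Rows 1 and 3 agree on IJL; apply IJL→GK and equate their GK entries.
Rows 1 and 4 agree on IJL; apply IJL→GK and equate their GK entries.
Rows 1 and 2 agree on H; apply H→L and equate their L entries.
Rows 1 and 2 agree on HL; apply HL→IJ and equate their IJ entries.
Rows 1 and 2 agree on IJL; apply IJL→GK and equate their GK entries.
Row 4 is now all distinguished symbols — the join is lossless.

Yes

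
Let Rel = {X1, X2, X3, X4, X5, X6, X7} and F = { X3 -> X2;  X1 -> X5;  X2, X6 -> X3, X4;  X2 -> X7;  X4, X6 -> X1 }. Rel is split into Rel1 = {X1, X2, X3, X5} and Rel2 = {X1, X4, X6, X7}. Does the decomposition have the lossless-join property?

Common attributes: Rel1 ∩ Rel2 = {X1}.
Closure of {X1}: X1 → X5 applies, adding X5. So (X1)⁺ = {X1, X5}.
The closure contains neither all of Rel1 = {X1, X2, X3, X5} nor all of Rel2 = {X1, X4, X6, X7}, so the common attributes are not a superkey of either fragment. The join is lossy.

No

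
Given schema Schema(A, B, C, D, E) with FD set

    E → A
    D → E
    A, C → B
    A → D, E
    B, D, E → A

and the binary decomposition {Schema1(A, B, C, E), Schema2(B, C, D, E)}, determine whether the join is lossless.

Yes

Common attributes: Schema1 ∩ Schema2 = {B, C, E}.
Closure of {B, C, E}: E → A applies, adding A; A → D, E applies, adding D. So (B, C, E)⁺ = {A, B, C, D, E}.
This closure contains every attribute of Schema1, so Schema1 ∩ Schema2 → Schema1. The join is lossless.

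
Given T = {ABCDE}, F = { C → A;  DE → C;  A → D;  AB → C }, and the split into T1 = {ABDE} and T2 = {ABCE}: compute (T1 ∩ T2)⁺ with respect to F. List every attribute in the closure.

ABCDE

T1 ∩ T2 = {ABE}.
A → D applies, adding D
AB → C applies, adding C
Closure: {ABCDE}.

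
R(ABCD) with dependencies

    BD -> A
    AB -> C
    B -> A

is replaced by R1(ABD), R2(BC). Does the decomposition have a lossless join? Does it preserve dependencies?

lossless and dependency-preserving

Lossless test: (B)⁺ = {ABC}, which contains all of one fragment — lossless.
Dependency preservation: AB → C is not contained in any single fragment, but the restricted closure of its left-hand side across the fragments still reaches the right-hand side; the remaining FDs each lie inside some fragment. All dependencies are preserved.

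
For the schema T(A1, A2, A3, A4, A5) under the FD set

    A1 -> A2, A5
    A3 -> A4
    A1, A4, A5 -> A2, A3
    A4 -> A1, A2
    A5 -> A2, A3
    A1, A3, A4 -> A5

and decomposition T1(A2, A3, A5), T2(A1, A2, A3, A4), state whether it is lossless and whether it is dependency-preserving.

Lossless test: (A2, A3)⁺ = {A1, A2, A3, A4, A5}, which contains all of one fragment — lossless.
Dependency preservation: A1 → A2, A5; A1, A4, A5 → A2, A3; A1, A3, A4 → A5 are not contained in any single fragment, but the restricted closure of each left-hand side across the fragments still reaches the right-hand side; the remaining FDs each lie inside some fragment. All dependencies are preserved.

lossless and dependency-preserving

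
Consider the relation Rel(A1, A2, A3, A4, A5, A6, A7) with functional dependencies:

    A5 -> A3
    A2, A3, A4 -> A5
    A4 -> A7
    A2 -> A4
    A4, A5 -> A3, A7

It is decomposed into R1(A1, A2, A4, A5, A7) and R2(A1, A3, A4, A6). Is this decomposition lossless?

Common attributes: R1 ∩ R2 = {A1, A4}.
Closure of {A1, A4}: A4 → A7 applies, adding A7. So (A1, A4)⁺ = {A1, A4, A7}.
The closure contains neither all of R1 = {A1, A2, A4, A5, A7} nor all of R2 = {A1, A3, A4, A6}, so the common attributes are not a superkey of either fragment. The join is lossy.

No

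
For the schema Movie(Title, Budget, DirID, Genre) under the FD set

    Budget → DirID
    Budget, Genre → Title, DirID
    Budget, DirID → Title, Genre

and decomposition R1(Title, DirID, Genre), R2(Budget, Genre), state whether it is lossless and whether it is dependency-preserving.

lossy and not dependency-preserving

Lossless test: (Genre)⁺ = {Genre}, which is a superkey of neither fragment — lossy.
Dependency preservation: the restricted closure of {Budget} across the fragments never reaches {DirID}, so Budget → DirID cannot be enforced without a join — not preserved.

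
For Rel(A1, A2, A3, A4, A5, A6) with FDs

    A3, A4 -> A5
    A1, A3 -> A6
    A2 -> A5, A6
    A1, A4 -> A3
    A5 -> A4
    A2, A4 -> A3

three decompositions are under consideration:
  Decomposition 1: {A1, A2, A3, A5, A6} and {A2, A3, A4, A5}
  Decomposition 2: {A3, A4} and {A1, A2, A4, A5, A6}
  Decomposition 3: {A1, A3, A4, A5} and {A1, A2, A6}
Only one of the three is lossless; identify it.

Decomposition 1: common = {A2, A3, A5}, closure = {A2, A3, A4, A5, A6} → lossless.
Decomposition 2: common = {A4}, closure = {A4} → lossy.
Decomposition 3: common = {A1}, closure = {A1} → lossy.

Decomposition 1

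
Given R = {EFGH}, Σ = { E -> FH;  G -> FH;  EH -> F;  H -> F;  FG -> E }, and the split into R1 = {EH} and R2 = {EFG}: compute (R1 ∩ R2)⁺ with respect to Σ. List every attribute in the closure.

EFH

R1 ∩ R2 = {E}.
E → FH applies, adding FH
Closure: {EFH}.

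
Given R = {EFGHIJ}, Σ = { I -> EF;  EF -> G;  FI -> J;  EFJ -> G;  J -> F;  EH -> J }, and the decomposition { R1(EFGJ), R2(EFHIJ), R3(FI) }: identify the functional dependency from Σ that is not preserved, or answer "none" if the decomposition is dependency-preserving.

none

I → EF lies within R2.
EF → G lies within R1.
FI → J lies within R2.
EFJ → G lies within R1.
J → F lies within R1.
EH → J lies within R2.
Every dependency is enforceable on the fragments, so the decomposition is dependency-preserving.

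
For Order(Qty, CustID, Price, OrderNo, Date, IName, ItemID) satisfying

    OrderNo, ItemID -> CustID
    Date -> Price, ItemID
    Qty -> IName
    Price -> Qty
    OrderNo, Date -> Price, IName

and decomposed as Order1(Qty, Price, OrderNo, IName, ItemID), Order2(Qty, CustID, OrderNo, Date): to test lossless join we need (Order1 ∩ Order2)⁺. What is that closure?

Qty, OrderNo, IName

Order1 ∩ Order2 = {Qty, OrderNo}.
Qty → IName applies, adding IName
Closure: {Qty, OrderNo, IName}.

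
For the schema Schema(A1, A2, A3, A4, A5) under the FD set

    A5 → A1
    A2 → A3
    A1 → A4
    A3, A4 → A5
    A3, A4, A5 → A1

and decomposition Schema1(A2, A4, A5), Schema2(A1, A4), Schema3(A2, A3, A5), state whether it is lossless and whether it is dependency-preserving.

lossy and not dependency-preserving

Lossless test (chase): Rows 1 and 3 agree on A5; apply A5→A1 and equate their A1 entries. Rows 1 and 3 agree on A2; apply A2→A3 and equate their A3 entries. Rows 1 and 3 agree on A1; apply A1→A4 and equate their A4 entries. No row becomes fully distinguished — the join is lossy.
Dependency preservation: the restricted closure of {A5} across the fragments never reaches {A1}, so A5 → A1 cannot be enforced without a join — not preserved.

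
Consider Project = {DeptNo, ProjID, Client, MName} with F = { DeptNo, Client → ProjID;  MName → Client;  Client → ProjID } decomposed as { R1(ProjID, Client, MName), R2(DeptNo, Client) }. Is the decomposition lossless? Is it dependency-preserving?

Lossless test: (Client)⁺ = {ProjID, Client}, which is a superkey of neither fragment — lossy.
Dependency preservation: DeptNo, Client → ProjID is not contained in any single fragment, but the restricted closure of its left-hand side across the fragments still reaches the right-hand side; the remaining FDs each lie inside some fragment. All dependencies are preserved.

lossy but dependency-preserving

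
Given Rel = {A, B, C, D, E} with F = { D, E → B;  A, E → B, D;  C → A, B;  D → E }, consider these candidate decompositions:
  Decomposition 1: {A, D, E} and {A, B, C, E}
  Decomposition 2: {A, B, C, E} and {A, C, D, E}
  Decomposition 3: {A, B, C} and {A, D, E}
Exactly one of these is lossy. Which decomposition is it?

Decomposition 1: common = {A, E}, closure = {A, B, D, E} → lossless.
Decomposition 2: common = {A, C, E}, closure = {A, B, C, D, E} → lossless.
Decomposition 3: common = {A}, closure = {A} → lossy.

Decomposition 3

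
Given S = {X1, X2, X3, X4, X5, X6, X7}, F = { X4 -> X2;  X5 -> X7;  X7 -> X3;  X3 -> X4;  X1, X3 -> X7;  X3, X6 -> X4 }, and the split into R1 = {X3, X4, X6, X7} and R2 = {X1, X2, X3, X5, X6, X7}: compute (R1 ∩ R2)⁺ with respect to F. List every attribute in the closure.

R1 ∩ R2 = {X3, X6, X7}.
X3 → X4 applies, adding X4
X4 → X2 applies, adding X2
Closure: {X2, X3, X4, X6, X7}.

X2, X3, X4, X6, X7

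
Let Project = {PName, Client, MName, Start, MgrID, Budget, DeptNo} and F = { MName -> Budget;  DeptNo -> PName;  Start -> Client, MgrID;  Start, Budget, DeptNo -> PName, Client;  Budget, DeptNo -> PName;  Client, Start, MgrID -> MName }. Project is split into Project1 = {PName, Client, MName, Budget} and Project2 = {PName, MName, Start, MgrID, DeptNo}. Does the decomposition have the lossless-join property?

No

Common attributes: Project1 ∩ Project2 = {PName, MName}.
Closure of {PName, MName}: MName → Budget applies, adding Budget. So (PName, MName)⁺ = {PName, MName, Budget}.
The closure contains neither all of Project1 = {PName, Client, MName, Budget} nor all of Project2 = {PName, MName, Start, MgrID, DeptNo}, so the common attributes are not a superkey of either fragment. The join is lossy.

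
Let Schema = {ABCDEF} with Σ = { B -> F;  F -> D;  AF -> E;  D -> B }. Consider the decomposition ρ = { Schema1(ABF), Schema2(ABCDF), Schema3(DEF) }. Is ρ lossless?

No

Chase test. Columns are ABCDEF; row i has aⱼ where attribute j ∈ Schemai, else bᵢⱼ.
Initial tableau (one row per fragment):
  row 1: a1 a2 b13 b14 b15 a6
  row 2: a1 a2 a3 a4 b25 a6
  row 3: b31 b32 b33 a4 a5 a6
Rows 1 and 2 agree on F; apply F→D and equate their D entries.
Rows 1 and 2 agree on AF; apply AF→E and equate their E entries.
Rows 1 and 3 agree on D; apply D→B and equate their B entries.
No row becomes fully distinguished — the join is lossy.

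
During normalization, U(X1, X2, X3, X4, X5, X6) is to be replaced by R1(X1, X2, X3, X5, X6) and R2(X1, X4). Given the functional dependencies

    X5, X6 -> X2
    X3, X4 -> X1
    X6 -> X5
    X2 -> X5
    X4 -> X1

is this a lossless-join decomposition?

No

Common attributes: R1 ∩ R2 = {X1}.
No dependency enlarges {X1}, so (X1)⁺ = {X1}.
The closure contains neither all of R1 = {X1, X2, X3, X5, X6} nor all of R2 = {X1, X4}, so the common attributes are not a superkey of either fragment. The join is lossy.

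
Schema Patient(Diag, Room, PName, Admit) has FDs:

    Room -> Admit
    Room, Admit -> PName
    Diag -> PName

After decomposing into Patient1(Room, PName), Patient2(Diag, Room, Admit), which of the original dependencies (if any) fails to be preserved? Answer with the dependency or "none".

Diag -> PName

Check Diag → PName: no single fragment contains all of {Diag, PName}, and the restricted closure of {Diag} across the fragments never reaches {PName}.
Room → Admit is preserved.
Room, Admit → PName is preserved.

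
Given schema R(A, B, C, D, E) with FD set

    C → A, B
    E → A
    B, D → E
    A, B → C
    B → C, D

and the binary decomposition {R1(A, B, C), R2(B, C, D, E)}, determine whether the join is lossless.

Yes

Common attributes: R1 ∩ R2 = {B, C}.
Closure of {B, C}: C → A, B applies, adding A; B → C, D applies, adding D; B, D → E applies, adding E. So (B, C)⁺ = {A, B, C, D, E}.
This closure contains every attribute of R1, so R1 ∩ R2 → R1. The join is lossless.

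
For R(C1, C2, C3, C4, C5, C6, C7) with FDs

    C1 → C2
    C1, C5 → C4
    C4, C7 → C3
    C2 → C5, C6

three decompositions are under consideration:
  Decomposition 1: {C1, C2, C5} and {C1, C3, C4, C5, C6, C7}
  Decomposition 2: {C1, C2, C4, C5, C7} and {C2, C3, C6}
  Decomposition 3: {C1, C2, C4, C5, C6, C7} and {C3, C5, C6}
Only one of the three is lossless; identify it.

Decomposition 1

Decomposition 1: common = {C1, C5}, closure = {C1, C2, C4, C5, C6} → lossless.
Decomposition 2: common = {C2}, closure = {C2, C5, C6} → lossy.
Decomposition 3: common = {C5, C6}, closure = {C5, C6} → lossy.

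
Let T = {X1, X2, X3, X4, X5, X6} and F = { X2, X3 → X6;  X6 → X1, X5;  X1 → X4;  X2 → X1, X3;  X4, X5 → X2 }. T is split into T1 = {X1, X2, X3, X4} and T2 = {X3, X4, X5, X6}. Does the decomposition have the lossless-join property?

No

Common attributes: T1 ∩ T2 = {X3, X4}.
No dependency enlarges {X3, X4}, so (X3, X4)⁺ = {X3, X4}.
The closure contains neither all of T1 = {X1, X2, X3, X4} nor all of T2 = {X3, X4, X5, X6}, so the common attributes are not a superkey of either fragment. The join is lossy.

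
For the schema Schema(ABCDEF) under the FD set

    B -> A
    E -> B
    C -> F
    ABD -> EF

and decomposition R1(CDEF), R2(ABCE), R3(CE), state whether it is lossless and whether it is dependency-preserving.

Lossless test (chase): Rows 1 and 2 agree on E; apply E→B and equate their B entries. Rows 1 and 3 agree on E; apply E→B and equate their B entries. Rows 1 and 2 agree on C; apply C→F and equate their F entries. Rows 1 and 3 agree on C; apply C→F and equate their F entries. Rows 1 and 2 agree on B; apply B→A and equate their A entries. Rows 1 and 3 agree on B; apply B→A and equate their A entries. Row 1 is now all distinguished symbols — the join is lossless.
Dependency preservation: the restricted closure of {ABD} across the fragments never reaches {EF}, so ABD → EF cannot be enforced without a join — not preserved.

lossless but not dependency-preserving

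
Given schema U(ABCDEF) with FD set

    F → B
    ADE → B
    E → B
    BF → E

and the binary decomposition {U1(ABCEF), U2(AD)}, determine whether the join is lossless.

Common attributes: U1 ∩ U2 = {A}.
No dependency enlarges {A}, so (A)⁺ = {A}.
The closure contains neither all of U1 = {ABCEF} nor all of U2 = {AD}, so the common attributes are not a superkey of either fragment. The join is lossy.

No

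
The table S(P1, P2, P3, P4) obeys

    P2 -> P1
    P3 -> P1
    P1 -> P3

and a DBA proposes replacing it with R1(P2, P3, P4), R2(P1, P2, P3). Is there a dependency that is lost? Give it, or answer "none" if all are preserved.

none

P2 → P1 lies within R2.
P3 → P1 lies within R2.
P1 → P3 lies within R2.
Every dependency is enforceable on the fragments, so the decomposition is dependency-preserving.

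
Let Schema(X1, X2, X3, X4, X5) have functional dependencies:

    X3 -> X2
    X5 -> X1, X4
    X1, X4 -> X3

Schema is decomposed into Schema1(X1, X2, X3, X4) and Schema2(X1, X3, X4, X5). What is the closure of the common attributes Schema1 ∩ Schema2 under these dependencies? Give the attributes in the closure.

Schema1 ∩ Schema2 = {X1, X3, X4}.
X3 → X2 applies, adding X2
Closure: {X1, X2, X3, X4}.

X1, X2, X3, X4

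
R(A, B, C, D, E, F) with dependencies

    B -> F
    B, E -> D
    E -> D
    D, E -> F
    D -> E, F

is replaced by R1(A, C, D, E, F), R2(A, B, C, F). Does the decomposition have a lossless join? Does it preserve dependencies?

lossy but dependency-preserving

Lossless test: (A, C, F)⁺ = {A, C, F}, which is a superkey of neither fragment — lossy.
Dependency preservation: B, E → D is not contained in any single fragment, but the restricted closure of its left-hand side across the fragments still reaches the right-hand side; the remaining FDs each lie inside some fragment. All dependencies are preserved.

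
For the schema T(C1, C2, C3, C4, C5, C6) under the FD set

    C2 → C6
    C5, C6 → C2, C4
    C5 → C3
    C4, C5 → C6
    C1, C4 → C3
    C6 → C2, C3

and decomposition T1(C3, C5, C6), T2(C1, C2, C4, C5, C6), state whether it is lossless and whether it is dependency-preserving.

Lossless test: (C5, C6)⁺ = {C2, C3, C4, C5, C6}, which contains all of one fragment — lossless.
Dependency preservation: the restricted closure of {C1, C4} across the fragments never reaches {C3}, so C1, C4 → C3 cannot be enforced without a join — not preserved.

lossless but not dependency-preserving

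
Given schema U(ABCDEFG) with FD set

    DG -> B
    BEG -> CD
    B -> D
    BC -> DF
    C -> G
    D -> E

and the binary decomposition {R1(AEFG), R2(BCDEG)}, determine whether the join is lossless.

Common attributes: R1 ∩ R2 = {EG}.
No dependency enlarges {EG}, so (EG)⁺ = {EG}.
The closure contains neither all of R1 = {AEFG} nor all of R2 = {BCDEG}, so the common attributes are not a superkey of either fragment. The join is lossy.

No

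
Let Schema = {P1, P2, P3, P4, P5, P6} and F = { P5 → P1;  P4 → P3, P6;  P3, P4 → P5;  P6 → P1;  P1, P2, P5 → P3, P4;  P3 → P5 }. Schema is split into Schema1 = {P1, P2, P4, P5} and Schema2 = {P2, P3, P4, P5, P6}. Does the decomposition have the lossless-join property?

Common attributes: Schema1 ∩ Schema2 = {P2, P4, P5}.
Closure of {P2, P4, P5}: P5 → P1 applies, adding P1; P4 → P3, P6 applies, adding P3, P6. So (P2, P4, P5)⁺ = {P1, P2, P3, P4, P5, P6}.
This closure contains every attribute of Schema1, so Schema1 ∩ Schema2 → Schema1. The join is lossless.

Yes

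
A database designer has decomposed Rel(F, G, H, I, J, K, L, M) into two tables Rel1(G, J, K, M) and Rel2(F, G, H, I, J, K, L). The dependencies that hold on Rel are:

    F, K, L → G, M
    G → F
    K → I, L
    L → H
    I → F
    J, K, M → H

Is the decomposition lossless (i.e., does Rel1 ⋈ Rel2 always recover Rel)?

Yes

Common attributes: Rel1 ∩ Rel2 = {G, J, K}.
Closure of {G, J, K}: G → F applies, adding F; K → I, L applies, adding I, L; L → H applies, adding H; F, K, L → G, M applies, adding M. So (G, J, K)⁺ = {F, G, H, I, J, K, L, M}.
This closure contains every attribute of Rel1, so Rel1 ∩ Rel2 → Rel1. The join is lossless.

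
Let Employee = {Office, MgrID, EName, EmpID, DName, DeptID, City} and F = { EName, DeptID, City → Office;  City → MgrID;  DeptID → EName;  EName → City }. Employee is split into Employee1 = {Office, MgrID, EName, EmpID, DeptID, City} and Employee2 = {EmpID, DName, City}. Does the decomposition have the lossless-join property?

No

Common attributes: Employee1 ∩ Employee2 = {EmpID, City}.
Closure of {EmpID, City}: City → MgrID applies, adding MgrID. So (EmpID, City)⁺ = {MgrID, EmpID, City}.
The closure contains neither all of Employee1 = {Office, MgrID, EName, EmpID, DeptID, City} nor all of Employee2 = {EmpID, DName, City}, so the common attributes are not a superkey of either fragment. The join is lossy.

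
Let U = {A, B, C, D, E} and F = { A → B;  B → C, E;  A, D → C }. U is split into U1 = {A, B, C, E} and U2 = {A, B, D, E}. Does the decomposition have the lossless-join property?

Yes

Common attributes: U1 ∩ U2 = {A, B, E}.
Closure of {A, B, E}: B → C, E applies, adding C. So (A, B, E)⁺ = {A, B, C, E}.
This closure contains every attribute of U1, so U1 ∩ U2 → U1. The join is lossless.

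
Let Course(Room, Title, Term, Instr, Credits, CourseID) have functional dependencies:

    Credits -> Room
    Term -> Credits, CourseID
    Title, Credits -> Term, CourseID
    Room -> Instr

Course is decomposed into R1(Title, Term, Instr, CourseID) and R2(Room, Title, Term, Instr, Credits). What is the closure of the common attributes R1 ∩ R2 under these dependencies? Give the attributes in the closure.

Room, Title, Term, Instr, Credits, CourseID

R1 ∩ R2 = {Title, Term, Instr}.
Term → Credits, CourseID applies, adding Credits, CourseID
Credits → Room applies, adding Room
Closure: {Room, Title, Term, Instr, Credits, CourseID}.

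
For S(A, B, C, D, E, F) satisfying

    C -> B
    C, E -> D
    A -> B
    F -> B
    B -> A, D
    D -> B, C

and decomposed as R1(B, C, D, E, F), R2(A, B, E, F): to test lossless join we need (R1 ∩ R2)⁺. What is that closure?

A, B, C, D, E, F

R1 ∩ R2 = {B, E, F}.
B → A, D applies, adding A, D
D → B, C applies, adding C
Closure: {A, B, C, D, E, F}.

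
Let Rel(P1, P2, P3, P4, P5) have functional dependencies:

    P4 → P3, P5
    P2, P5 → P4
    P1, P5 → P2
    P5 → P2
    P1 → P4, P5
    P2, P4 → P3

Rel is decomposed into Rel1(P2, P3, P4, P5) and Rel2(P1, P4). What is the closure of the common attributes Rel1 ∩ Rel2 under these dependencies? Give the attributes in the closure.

P2, P3, P4, P5

Rel1 ∩ Rel2 = {P4}.
P4 → P3, P5 applies, adding P3, P5
P5 → P2 applies, adding P2
Closure: {P2, P3, P4, P5}.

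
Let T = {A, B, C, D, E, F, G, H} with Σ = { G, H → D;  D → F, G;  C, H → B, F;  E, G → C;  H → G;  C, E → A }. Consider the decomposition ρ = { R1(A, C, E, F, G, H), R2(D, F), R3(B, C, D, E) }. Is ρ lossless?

No

Chase test. Columns are A, B, C, D, E, F, G, H; row i has aⱼ where attribute j ∈ Ri, else bᵢⱼ.
Initial tableau (one row per fragment):
  row 1: a1 b12 a3 b14 a5 a6 a7 a8
  row 2: b21 b22 b23 a4 b25 a6 b27 b28
  row 3: b31 a2 a3 a4 a5 b36 b37 b38
Rows 2 and 3 agree on D; apply D→F, G and equate their F, G entries.
Rows 1 and 3 agree on C, E; apply C, E→A and equate their A entries.
No row becomes fully distinguished — the join is lossy.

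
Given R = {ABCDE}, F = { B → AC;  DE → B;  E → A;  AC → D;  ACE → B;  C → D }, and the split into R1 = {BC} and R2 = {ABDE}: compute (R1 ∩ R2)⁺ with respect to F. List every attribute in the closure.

ABCD

R1 ∩ R2 = {B}.
B → AC applies, adding AC
AC → D applies, adding D
Closure: {ABCD}.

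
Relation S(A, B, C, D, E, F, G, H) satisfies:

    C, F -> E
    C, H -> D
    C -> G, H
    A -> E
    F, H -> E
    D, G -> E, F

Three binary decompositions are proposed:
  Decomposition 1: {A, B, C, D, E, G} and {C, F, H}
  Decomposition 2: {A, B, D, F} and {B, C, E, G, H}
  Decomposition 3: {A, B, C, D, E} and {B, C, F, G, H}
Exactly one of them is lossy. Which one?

Decomposition 1: common = {C}, closure = {C, D, E, F, G, H} → lossless.
Decomposition 2: common = {B}, closure = {B} → lossy.
Decomposition 3: common = {B, C}, closure = {B, C, D, E, F, G, H} → lossless.

Decomposition 2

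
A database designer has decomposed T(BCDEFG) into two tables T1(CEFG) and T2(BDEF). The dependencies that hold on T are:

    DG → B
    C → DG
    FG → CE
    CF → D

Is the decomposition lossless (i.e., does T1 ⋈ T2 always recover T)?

No

Common attributes: T1 ∩ T2 = {EF}.
No dependency enlarges {EF}, so (EF)⁺ = {EF}.
The closure contains neither all of T1 = {CEFG} nor all of T2 = {BDEF}, so the common attributes are not a superkey of either fragment. The join is lossy.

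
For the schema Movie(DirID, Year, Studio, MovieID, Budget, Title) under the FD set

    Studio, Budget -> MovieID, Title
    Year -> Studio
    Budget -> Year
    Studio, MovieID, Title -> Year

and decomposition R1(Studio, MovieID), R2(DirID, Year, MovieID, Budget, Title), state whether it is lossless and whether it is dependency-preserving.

lossy and not dependency-preserving

Lossless test: (MovieID)⁺ = {MovieID}, which is a superkey of neither fragment — lossy.
Dependency preservation: the restricted closure of {Year} across the fragments never reaches {Studio}, so Year → Studio cannot be enforced without a join — not preserved.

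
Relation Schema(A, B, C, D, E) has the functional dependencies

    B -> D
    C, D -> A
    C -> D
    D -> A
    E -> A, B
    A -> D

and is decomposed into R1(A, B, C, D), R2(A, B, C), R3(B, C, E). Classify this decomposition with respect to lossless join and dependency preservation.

Lossless test (chase): Rows 1 and 2 agree on B; apply B→D and equate their D entries. Rows 1 and 3 agree on B; apply B→D and equate their D entries. Rows 1 and 3 agree on C, D; apply C, D→A and equate their A entries. Row 3 is now all distinguished symbols — the join is lossless.
Dependency preservation: E → A, B is not contained in any single fragment, but the restricted closure of its left-hand side across the fragments still reaches the right-hand side; the remaining FDs each lie inside some fragment. All dependencies are preserved.

lossless and dependency-preserving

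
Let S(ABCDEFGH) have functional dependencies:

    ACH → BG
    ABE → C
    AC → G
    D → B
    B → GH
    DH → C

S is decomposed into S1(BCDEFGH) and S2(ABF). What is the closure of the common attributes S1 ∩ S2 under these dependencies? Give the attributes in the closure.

S1 ∩ S2 = {BF}.
B → GH applies, adding GH
Closure: {BFGH}.

BFGH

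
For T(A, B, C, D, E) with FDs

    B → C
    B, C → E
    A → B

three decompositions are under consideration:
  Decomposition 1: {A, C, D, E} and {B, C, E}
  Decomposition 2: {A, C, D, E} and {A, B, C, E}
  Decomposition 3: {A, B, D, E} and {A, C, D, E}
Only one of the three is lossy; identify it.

Decomposition 1

Decomposition 1: common = {C, E}, closure = {C, E} → lossy.
Decomposition 2: common = {A, C, E}, closure = {A, B, C, E} → lossless.
Decomposition 3: common = {A, D, E}, closure = {A, B, C, D, E} → lossless.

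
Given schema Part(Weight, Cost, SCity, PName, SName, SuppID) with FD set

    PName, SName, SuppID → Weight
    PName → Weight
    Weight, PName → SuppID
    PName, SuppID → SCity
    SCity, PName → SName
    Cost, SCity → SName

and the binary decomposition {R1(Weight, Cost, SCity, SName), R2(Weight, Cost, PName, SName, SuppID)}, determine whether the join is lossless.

Common attributes: R1 ∩ R2 = {Weight, Cost, SName}.
No dependency enlarges {Weight, Cost, SName}, so (Weight, Cost, SName)⁺ = {Weight, Cost, SName}.
The closure contains neither all of R1 = {Weight, Cost, SCity, SName} nor all of R2 = {Weight, Cost, PName, SName, SuppID}, so the common attributes are not a superkey of either fragment. The join is lossy.

No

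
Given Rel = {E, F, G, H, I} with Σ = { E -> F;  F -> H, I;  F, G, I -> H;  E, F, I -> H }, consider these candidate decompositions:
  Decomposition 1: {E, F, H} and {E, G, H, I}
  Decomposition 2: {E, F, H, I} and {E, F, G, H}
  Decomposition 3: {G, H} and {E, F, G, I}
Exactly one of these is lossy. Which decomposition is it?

Decomposition 1: common = {E, H}, closure = {E, F, H, I} → lossless.
Decomposition 2: common = {E, F, H}, closure = {E, F, H, I} → lossless.
Decomposition 3: common = {G}, closure = {G} → lossy.

Decomposition 3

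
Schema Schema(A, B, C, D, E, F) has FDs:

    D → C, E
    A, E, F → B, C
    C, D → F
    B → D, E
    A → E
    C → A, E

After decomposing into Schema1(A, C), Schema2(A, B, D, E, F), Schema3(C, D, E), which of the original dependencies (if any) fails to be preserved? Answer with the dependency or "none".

none

D → C, E lies within Schema3.
A, E, F → B, C: restricted closure across fragments reaches B, C.
C, D → F: restricted closure across fragments reaches F.
B → D, E lies within Schema2.
A → E lies within Schema2.
C → A, E: restricted closure across fragments reaches A, E.
Every dependency is enforceable on the fragments, so the decomposition is dependency-preserving.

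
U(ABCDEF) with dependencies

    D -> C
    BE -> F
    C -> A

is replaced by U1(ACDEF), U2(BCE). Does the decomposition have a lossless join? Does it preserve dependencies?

Lossless test: (CE)⁺ = {ACE}, which is a superkey of neither fragment — lossy.
Dependency preservation: the restricted closure of {BE} across the fragments never reaches {F}, so BE → F cannot be enforced without a join — not preserved.

lossy and not dependency-preserving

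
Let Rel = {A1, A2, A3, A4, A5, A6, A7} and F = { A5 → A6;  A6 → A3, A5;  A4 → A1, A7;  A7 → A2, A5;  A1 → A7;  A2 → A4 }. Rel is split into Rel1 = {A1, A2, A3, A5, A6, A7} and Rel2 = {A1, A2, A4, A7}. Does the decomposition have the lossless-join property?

Yes

Common attributes: Rel1 ∩ Rel2 = {A1, A2, A7}.
Closure of {A1, A2, A7}: A7 → A2, A5 applies, adding A5; A2 → A4 applies, adding A4; A5 → A6 applies, adding A6; A6 → A3, A5 applies, adding A3. So (A1, A2, A7)⁺ = {A1, A2, A3, A4, A5, A6, A7}.
This closure contains every attribute of Rel1, so Rel1 ∩ Rel2 → Rel1. The join is lossless.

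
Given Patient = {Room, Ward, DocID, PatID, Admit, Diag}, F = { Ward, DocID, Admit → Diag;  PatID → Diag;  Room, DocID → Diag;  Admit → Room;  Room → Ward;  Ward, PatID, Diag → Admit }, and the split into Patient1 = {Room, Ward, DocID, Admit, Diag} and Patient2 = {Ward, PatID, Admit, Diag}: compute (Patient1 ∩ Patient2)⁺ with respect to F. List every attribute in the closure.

Patient1 ∩ Patient2 = {Ward, Admit, Diag}.
Admit → Room applies, adding Room
Closure: {Room, Ward, Admit, Diag}.

Room, Ward, Admit, Diag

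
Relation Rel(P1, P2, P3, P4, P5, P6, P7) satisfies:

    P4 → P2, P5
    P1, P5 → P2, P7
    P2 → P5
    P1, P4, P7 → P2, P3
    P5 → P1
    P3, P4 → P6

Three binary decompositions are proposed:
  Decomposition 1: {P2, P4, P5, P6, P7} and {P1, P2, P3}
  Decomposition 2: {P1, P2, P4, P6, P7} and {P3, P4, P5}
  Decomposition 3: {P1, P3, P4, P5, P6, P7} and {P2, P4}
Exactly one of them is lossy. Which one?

Decomposition 1: common = {P2}, closure = {P1, P2, P5, P7} → lossy.
Decomposition 2: common = {P4}, closure = {P1, P2, P3, P4, P5, P6, P7} → lossless.
Decomposition 3: common = {P4}, closure = {P1, P2, P3, P4, P5, P6, P7} → lossless.

Decomposition 1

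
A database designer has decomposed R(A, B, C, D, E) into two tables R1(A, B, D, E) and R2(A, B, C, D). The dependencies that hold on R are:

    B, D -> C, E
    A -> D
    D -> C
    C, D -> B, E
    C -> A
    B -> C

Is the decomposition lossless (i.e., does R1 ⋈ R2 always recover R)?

Common attributes: R1 ∩ R2 = {A, B, D}.
Closure of {A, B, D}: B, D → C, E applies, adding C, E. So (A, B, D)⁺ = {A, B, C, D, E}.
This closure contains every attribute of R1, so R1 ∩ R2 → R1. The join is lossless.

Yes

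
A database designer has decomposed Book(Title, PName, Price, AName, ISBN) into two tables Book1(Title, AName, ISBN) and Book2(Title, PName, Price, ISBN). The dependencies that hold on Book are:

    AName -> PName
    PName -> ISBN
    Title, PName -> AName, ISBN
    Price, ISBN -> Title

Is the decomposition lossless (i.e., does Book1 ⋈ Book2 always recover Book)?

Common attributes: Book1 ∩ Book2 = {Title, ISBN}.
No dependency enlarges {Title, ISBN}, so (Title, ISBN)⁺ = {Title, ISBN}.
The closure contains neither all of Book1 = {Title, AName, ISBN} nor all of Book2 = {Title, PName, Price, ISBN}, so the common attributes are not a superkey of either fragment. The join is lossy.

No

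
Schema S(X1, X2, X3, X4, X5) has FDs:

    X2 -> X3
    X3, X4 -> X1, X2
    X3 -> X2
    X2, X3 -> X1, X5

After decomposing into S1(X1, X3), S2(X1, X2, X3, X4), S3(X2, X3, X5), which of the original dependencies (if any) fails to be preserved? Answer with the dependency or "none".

X2 → X3 lies within S2.
X3, X4 → X1, X2 lies within S2.
X3 → X2 lies within S2.
X2, X3 → X1, X5: restricted closure across fragments reaches X1, X5.
Every dependency is enforceable on the fragments, so the decomposition is dependency-preserving.

none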